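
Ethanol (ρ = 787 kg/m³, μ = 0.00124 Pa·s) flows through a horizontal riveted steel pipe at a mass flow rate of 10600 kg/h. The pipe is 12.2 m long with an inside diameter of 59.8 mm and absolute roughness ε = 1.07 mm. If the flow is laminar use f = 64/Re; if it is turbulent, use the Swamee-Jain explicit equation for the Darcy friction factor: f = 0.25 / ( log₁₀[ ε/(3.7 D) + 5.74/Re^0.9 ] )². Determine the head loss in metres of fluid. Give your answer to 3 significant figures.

h_f ≈ 0.882 m

ṁ = 10600 kg/h = 10600/3600 = 2.944 kg/s.
A = πD²/4 = π(0.0598)²/4 = 0.002809 m²; mean velocity V = ṁ/(ρA) = 2.944/(787 · 0.002809) = 1.332 m/s.
Reynolds number Re = ρVD/μ = 787 · 1.332 · 0.0598 / 0.00124 = 5.056e+04.
Re > 4000 → turbulent. Relative roughness ε/D = 0.00107/0.0598 = 0.0179. Swamee-Jain: f = 0.25/(log₁₀[0.0179/3.7 + 5.74/5.056e+04^0.9])² = 0.25/(log₁₀[0.00484 + 0.000335])² = 0.25/(-2.286)² = 0.04782.
Darcy-Weisbach: ΔP = f(L/D)(ρV²/2) = 0.04782·(12.2/0.0598)·(787·1.332²/2) = 0.04782·204·698.3 = 6813 Pa.
Head loss h_f = ΔP/(ρg) = 6813/(787·9.81) = 0.882 m.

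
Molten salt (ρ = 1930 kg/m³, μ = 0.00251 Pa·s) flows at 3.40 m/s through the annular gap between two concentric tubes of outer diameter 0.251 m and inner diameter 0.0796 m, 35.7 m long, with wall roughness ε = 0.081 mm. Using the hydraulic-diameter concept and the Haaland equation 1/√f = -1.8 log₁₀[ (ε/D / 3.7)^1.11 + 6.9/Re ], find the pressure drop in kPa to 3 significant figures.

ΔP ≈ 40.6 kPa

Hydraulic diameter D_h = 4A/P = D_o - D_i = 0.251 - 0.0796 = 0.1714 m.
Re = ρVD_h/μ = 1930·3.4·0.1714/0.00251 = 4.481e+05.
ε/D_h = 8.1e-05/0.1714 = 0.000473; Haaland gives 1/√f = -1.8 log₁₀[4.76e-05+1.54e-05] = 7.561, so f = 0.01749.
ΔP = f(L/D_h)(ρV²/2) = 0.01749·35.7/0.1714·1.116e+04 = 4.065e+04 Pa.
ΔP = 40.6 kPa.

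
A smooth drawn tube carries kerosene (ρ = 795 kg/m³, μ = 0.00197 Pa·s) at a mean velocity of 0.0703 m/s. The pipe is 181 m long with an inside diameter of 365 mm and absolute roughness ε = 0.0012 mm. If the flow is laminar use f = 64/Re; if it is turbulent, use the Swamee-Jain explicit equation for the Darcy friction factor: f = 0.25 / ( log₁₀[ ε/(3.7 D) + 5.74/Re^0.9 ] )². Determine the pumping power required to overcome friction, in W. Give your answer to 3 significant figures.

P ≈ 0.220 W

Reynolds number Re = ρVD/μ = 795 · 0.0703 · 0.365 / 0.00197 = 1.035e+04.
Re > 4000 → turbulent. Relative roughness ε/D = 1.2e-06/0.365 = 3.29e-06. Swamee-Jain: f = 0.25/(log₁₀[3.29e-06/3.7 + 5.74/1.035e+04^0.9])² = 0.25/(log₁₀[8.89e-07 + 0.0014])² = 0.25/(-2.854)² = 0.03068.
Darcy-Weisbach: ΔP = f(L/D)(ρV²/2) = 0.03068·(181/0.365)·(795·0.0703²/2) = 0.03068·495.9·1.964 = 29.89 Pa.
Q = V·A = 0.0703·0.1046 = 0.007356 m³/s.
Pumping power P = QΔP = 0.007356·29.89 = 0.2199 W = 0.220 W.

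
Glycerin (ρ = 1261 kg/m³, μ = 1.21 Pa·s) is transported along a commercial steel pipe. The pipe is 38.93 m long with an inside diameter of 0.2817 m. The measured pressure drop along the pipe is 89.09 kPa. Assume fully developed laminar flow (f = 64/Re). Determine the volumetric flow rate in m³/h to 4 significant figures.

Q ≈ 1052 m³/h

For laminar flow, f = 64/Re with Re = ρVD/μ, so Darcy-Weisbach reduces to ΔP = 32μLV/D². Solving for V: V = ΔP·D²/(32μL) = 8.909e+04·(0.2817)²/(32·1.21·38.93) = 4.69 m/s.
Check: Re = ρVD/μ = 1261·4.69·0.2817/1.21 = 1377 < 2300, so the laminar assumption holds.
Q = V·A = 4.69·(π/4·0.2817²) = 0.2923 m³/s = 1052 m³/h.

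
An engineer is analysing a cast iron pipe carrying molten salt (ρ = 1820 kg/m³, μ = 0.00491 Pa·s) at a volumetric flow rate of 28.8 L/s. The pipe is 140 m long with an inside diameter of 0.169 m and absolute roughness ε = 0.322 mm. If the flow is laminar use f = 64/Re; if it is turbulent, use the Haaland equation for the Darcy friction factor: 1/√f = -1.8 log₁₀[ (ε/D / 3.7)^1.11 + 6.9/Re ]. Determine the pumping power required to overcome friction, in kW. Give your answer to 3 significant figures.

P ≈ 0.897 kW

Q = 28.8 L/s = 28.8/1000 = 0.0288 m³/s.
Cross-sectional area A = πD²/4 = π(0.169)²/4 = 0.02243 m²; mean velocity V = Q/A = 0.0288/0.02243 = 1.284 m/s.
Reynolds number Re = ρVD/μ = 1820 · 1.284 · 0.169 / 0.00491 = 8.043e+04.
Re > 4000 → turbulent. Relative roughness ε/D = 0.000322/0.169 = 0.00191. Haaland: 1/√f = -1.8 log₁₀[(0.00191/3.7)^1.11 + 6.9/8.043e+04] = -1.8 log₁₀[0.000224 + 8.58e-05] = 6.316, so f = 0.02507.
Darcy-Weisbach: ΔP = f(L/D)(ρV²/2) = 0.02507·(140/0.169)·(1820·1.284²/2) = 0.02507·828.4·1500 = 3.115e+04 Pa.
Pumping power P = QΔP = 0.0288·3.115e+04 = 897.0 W = 0.897 kW.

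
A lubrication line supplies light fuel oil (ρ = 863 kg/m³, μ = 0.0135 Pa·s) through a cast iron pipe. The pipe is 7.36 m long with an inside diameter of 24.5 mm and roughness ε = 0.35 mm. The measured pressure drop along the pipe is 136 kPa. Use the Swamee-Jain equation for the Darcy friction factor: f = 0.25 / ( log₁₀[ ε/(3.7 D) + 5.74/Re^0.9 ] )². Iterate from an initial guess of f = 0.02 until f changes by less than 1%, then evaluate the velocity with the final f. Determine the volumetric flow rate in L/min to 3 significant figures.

Rearranging Darcy-Weisbach: V = √(2·ΔP·D/(f·L·ρ)). With ε/D = 0.00035/0.0245 = 0.0143, iterate starting from f = 0.02:
  f = 0.02 → V = √(2·1.36e+05·0.0245/(0.02·7.36·863)) = 7.243 m/s; Re = ρVD/μ = 1.134e+04; f → 0.04774
  f = 0.04774 → V = 4.688 m/s; Re = 7342; f → 0.04986
  f = 0.04986 → V = 4.587 m/s; Re = 7184; f → 0.04999
Converged (Δf/f < 1%). With the final f = 0.04999: V = √(2·1.36e+05·0.0245/(0.04999·7.36·863)) = 4.581 m/s.
Q = V·A = 4.581·(π/4·0.0245²) = 0.00216 m³/s = 130 L/min.

Q ≈ 130 L/min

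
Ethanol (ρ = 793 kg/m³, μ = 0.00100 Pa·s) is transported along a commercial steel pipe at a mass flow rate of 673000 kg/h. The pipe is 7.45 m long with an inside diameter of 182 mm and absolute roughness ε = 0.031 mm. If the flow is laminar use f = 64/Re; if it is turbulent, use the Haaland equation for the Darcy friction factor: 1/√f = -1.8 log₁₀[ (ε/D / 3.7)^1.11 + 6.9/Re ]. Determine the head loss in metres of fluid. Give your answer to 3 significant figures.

ṁ = 673000 kg/h = 673000/3600 = 186.9 kg/s.
A = πD²/4 = π(0.182)²/4 = 0.02602 m²; mean velocity V = ṁ/(ρA) = 186.9/(793 · 0.02602) = 9.062 m/s.
Reynolds number Re = ρVD/μ = 793 · 9.062 · 0.182 / 0.001 = 1.308e+06.
Re > 4000 → turbulent. Relative roughness ε/D = 3.1e-05/0.182 = 0.00017. Haaland: 1/√f = -1.8 log₁₀[(0.00017/3.7)^1.11 + 6.9/1.308e+06] = -1.8 log₁₀[1.53e-05 + 5.28e-06] = 8.434, so f = 0.01406.
Darcy-Weisbach: ΔP = f(L/D)(ρV²/2) = 0.01406·(7.45/0.182)·(793·9.062²/2) = 0.01406·40.93·3.256e+04 = 1.874e+04 Pa.
Head loss h_f = ΔP/(ρg) = 1.874e+04/(793·9.81) = 2.41 m.

h_f ≈ 2.41 m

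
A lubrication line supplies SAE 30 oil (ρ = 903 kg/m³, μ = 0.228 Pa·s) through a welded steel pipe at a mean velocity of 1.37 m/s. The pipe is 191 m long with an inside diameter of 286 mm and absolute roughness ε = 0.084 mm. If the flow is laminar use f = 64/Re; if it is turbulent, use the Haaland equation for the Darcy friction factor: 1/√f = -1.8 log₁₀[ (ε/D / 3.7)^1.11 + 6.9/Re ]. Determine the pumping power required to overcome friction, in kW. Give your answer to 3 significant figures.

P ≈ 2.05 kW

Reynolds number Re = ρVD/μ = 903 · 1.37 · 0.286 / 0.228 = 1552.
Re < 2300 → laminar flow, so f = 64/Re = 64/1552 = 0.04124 (the turbulent correlation is not needed).
Darcy-Weisbach: ΔP = f(L/D)(ρV²/2) = 0.04124·(191/0.286)·(903·1.37²/2) = 0.04124·667.8·847.4 = 2.334e+04 Pa.
Q = V·A = 1.37·0.06424 = 0.08801 m³/s.
Pumping power P = QΔP = 0.08801·2.334e+04 = 2054 W = 2.05 kW.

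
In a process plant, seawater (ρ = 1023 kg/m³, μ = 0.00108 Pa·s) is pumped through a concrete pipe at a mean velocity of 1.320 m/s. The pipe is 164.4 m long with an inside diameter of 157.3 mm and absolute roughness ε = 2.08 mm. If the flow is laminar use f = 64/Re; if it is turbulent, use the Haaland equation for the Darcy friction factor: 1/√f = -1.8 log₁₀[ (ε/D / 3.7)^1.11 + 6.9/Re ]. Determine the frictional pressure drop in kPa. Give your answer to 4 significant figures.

ΔP ≈ 39.20 kPa

Reynolds number Re = ρVD/μ = 1023 · 1.32 · 0.1573 / 0.00108 = 1.967e+05.
Re > 4000 → turbulent. Relative roughness ε/D = 0.00208/0.1573 = 0.0132. Haaland: 1/√f = -1.8 log₁₀[(0.0132/3.7)^1.11 + 6.9/1.967e+05] = -1.8 log₁₀[0.00192 + 3.51e-05] = 4.875, so f = 0.04208.
Darcy-Weisbach: ΔP = f(L/D)(ρV²/2) = 0.04208·(164.4/0.1573)·(1023·1.32²/2) = 0.04208·1045·891.2 = 3.92e+04 Pa.
ΔP = 3.92e+04 Pa = 39.20 kPa.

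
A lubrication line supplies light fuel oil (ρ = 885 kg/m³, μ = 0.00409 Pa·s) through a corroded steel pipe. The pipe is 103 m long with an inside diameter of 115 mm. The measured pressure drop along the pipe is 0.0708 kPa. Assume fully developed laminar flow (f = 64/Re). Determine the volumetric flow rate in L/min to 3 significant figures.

Q ≈ 43.3 L/min

For laminar flow, f = 64/Re with Re = ρVD/μ, so Darcy-Weisbach reduces to ΔP = 32μLV/D². Solving for V: V = ΔP·D²/(32μL) = 70.8·(0.115)²/(32·0.00409·103) = 0.06946 m/s.
Check: Re = ρVD/μ = 885·0.06946·0.115/0.00409 = 1728 < 2300, so the laminar assumption holds.
Q = V·A = 0.06946·(π/4·0.115²) = 0.0007214 m³/s = 43.3 L/min.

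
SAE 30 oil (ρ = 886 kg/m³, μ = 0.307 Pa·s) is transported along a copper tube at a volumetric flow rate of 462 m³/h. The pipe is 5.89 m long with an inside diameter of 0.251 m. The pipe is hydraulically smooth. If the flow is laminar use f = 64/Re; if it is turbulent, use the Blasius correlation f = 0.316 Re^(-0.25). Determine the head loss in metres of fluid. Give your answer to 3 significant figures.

Q = 462 m³/h = 462/3600 = 0.1283 m³/s.
Cross-sectional area A = πD²/4 = π(0.251)²/4 = 0.04948 m²; mean velocity V = Q/A = 0.1283/0.04948 = 2.594 m/s.
Reynolds number Re = ρVD/μ = 886 · 2.594 · 0.251 / 0.307 = 1879.
Re < 2300 → laminar flow, so f = 64/Re = 64/1879 = 0.03407 (the turbulent correlation is not needed).
Darcy-Weisbach: ΔP = f(L/D)(ρV²/2) = 0.03407·(5.89/0.251)·(886·2.594²/2) = 0.03407·23.47·2980 = 2382 Pa.
Head loss h_f = ΔP/(ρg) = 2382/(886·9.81) = 0.274 m.

h_f ≈ 0.274 m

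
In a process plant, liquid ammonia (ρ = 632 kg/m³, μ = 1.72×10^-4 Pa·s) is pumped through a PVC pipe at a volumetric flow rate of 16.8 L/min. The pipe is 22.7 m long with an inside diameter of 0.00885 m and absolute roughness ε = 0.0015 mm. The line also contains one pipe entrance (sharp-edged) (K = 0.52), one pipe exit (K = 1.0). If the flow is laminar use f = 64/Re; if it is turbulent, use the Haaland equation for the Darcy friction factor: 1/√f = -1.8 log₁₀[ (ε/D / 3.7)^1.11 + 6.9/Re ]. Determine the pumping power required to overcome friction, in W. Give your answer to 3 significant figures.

P ≈ 84.7 W

Q = 16.8 L/min = 16.8/60000 = 0.00028 m³/s.
Cross-sectional area A = πD²/4 = π(0.00885)²/4 = 6.151e-05 m²; mean velocity V = Q/A = 0.00028/6.151e-05 = 4.552 m/s.
Reynolds number Re = ρVD/μ = 632 · 4.552 · 0.00885 / 0.000172 = 1.48e+05.
Re > 4000 → turbulent. Relative roughness ε/D = 1.5e-06/0.00885 = 0.000169. Haaland: 1/√f = -1.8 log₁₀[(0.000169/3.7)^1.11 + 6.9/1.48e+05] = -1.8 log₁₀[1.53e-05 + 4.66e-05] = 7.575, so f = 0.01743.
Total minor-loss coefficient ΣK = 1·0.52 + 1·1 = 1.52.
ΔP = [f·L/D + ΣK]·(ρV²/2) = [0.01743·22.7/0.00885 + 1.52]·(632·4.552²/2) = [44.7 + 1.52]·6547 = 3.026e+05 Pa.
Pumping power P = QΔP = 0.00028·3.026e+05 = 84.73 W = 84.7 W.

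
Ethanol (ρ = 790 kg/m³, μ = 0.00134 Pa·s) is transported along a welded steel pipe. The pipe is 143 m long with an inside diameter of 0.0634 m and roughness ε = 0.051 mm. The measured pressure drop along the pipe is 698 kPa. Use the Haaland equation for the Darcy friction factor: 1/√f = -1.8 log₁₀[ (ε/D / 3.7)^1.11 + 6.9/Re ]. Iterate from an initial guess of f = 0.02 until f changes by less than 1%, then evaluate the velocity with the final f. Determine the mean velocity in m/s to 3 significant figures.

V ≈ 6.27 m/s

Rearranging Darcy-Weisbach: V = √(2·ΔP·D/(f·L·ρ)). With ε/D = 5.1e-05/0.0634 = 0.000804, iterate starting from f = 0.02:
  f = 0.02 → V = √(2·6.98e+05·0.0634/(0.02·143·790)) = 6.259 m/s; Re = ρVD/μ = 2.339e+05; f → 0.01991
Converged (Δf/f < 1%). With the final f = 0.01991: V = √(2·6.98e+05·0.0634/(0.01991·143·790)) = 6.273 m/s.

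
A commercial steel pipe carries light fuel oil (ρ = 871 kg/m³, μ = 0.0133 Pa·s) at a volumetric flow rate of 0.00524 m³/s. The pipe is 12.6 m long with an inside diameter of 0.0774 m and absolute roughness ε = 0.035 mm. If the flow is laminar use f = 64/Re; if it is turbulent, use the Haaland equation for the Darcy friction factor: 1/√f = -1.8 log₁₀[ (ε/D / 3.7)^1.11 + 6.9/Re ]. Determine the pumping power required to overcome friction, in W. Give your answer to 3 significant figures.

Cross-sectional area A = πD²/4 = π(0.0774)²/4 = 0.004705 m²; mean velocity V = Q/A = 0.00524/0.004705 = 1.114 m/s.
Reynolds number Re = ρVD/μ = 871 · 1.114 · 0.0774 / 0.0133 = 5645.
Re > 4000 → turbulent. Relative roughness ε/D = 3.5e-05/0.0774 = 0.000452. Haaland: 1/√f = -1.8 log₁₀[(0.000452/3.7)^1.11 + 6.9/5645] = -1.8 log₁₀[4.54e-05 + 0.00122] = 5.215, so f = 0.03678.
Darcy-Weisbach: ΔP = f(L/D)(ρV²/2) = 0.03678·(12.6/0.0774)·(871·1.114²/2) = 0.03678·162.8·540.1 = 3234 Pa.
Pumping power P = QΔP = 0.00524·3234 = 16.94 W = 16.9 W.

P ≈ 16.9 W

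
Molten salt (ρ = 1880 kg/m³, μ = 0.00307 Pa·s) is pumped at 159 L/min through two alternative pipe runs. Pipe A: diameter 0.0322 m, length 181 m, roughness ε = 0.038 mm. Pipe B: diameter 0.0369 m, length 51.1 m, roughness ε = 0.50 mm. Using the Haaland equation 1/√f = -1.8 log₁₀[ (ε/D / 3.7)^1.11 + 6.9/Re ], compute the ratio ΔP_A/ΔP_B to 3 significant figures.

Pipe A: V = Q/A = 0.00265/0.0008143 = 3.254 m/s; Re = 6.417e+04; ε/D = 0.00118; Haaland → f = 0.02353; ΔP_A = f(L/D)(ρV²/2) = 1.317e+06 Pa.
Pipe B: V = Q/A = 0.00265/0.001069 = 2.478 m/s; Re = 5.599e+04; ε/D = 0.0136; Haaland → f = 0.04304; ΔP_B = f(L/D)(ρV²/2) = 3.44e+05 Pa.
ΔP_A/ΔP_B = 1.317e+06/3.44e+05 = 3.83.

ΔP_A/ΔP_B ≈ 3.83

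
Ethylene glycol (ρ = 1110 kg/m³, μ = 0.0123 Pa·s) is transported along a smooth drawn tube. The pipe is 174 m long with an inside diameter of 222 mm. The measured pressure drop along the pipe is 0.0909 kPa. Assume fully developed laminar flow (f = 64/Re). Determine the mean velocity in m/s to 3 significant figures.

V ≈ 0.0654 m/s

For laminar flow, f = 64/Re with Re = ρVD/μ, so Darcy-Weisbach reduces to ΔP = 32μLV/D². Solving for V: V = ΔP·D²/(32μL) = 90.9·(0.222)²/(32·0.0123·174) = 0.06541 m/s.
Check: Re = ρVD/μ = 1110·0.06541·0.222/0.0123 = 1310 < 2300, so the laminar assumption holds.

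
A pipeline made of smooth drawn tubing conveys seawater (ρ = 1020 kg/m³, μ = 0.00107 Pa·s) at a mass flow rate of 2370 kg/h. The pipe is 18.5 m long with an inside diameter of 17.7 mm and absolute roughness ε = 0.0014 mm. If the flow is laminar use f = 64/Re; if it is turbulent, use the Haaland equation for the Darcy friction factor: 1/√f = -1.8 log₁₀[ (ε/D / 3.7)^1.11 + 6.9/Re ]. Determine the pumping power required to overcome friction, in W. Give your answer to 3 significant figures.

ṁ = 2370 kg/h = 2370/3600 = 0.6583 kg/s.
A = πD²/4 = π(0.0177)²/4 = 0.0002461 m²; mean velocity V = ṁ/(ρA) = 0.6583/(1020 · 0.0002461) = 2.623 m/s.
Reynolds number Re = ρVD/μ = 1020 · 2.623 · 0.0177 / 0.00107 = 4.426e+04.
Re > 4000 → turbulent. Relative roughness ε/D = 1.4e-06/0.0177 = 7.91e-05. Haaland: 1/√f = -1.8 log₁₀[(7.91e-05/3.7)^1.11 + 6.9/4.426e+04] = -1.8 log₁₀[6.55e-06 + 0.000156] = 6.821, so f = 0.0215.
Darcy-Weisbach: ΔP = f(L/D)(ρV²/2) = 0.0215·(18.5/0.0177)·(1020·2.623²/2) = 0.0215·1045·3509 = 7.884e+04 Pa.
Q = ṁ/ρ = 0.6583/1020 = 0.0006454 m³/s.
Pumping power P = QΔP = 0.0006454·7.884e+04 = 50.88 W = 50.9 W.

P ≈ 50.9 W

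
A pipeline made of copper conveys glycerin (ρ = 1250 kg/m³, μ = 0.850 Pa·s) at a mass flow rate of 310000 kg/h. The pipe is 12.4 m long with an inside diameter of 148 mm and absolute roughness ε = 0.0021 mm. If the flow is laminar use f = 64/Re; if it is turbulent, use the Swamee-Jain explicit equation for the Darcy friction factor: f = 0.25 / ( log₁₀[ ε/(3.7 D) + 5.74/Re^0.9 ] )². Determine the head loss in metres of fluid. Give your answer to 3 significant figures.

ṁ = 310000 kg/h = 310000/3600 = 86.11 kg/s.
A = πD²/4 = π(0.148)²/4 = 0.0172 m²; mean velocity V = ṁ/(ρA) = 86.11/(1250 · 0.0172) = 4.004 m/s.
Reynolds number Re = ρVD/μ = 1250 · 4.004 · 0.148 / 0.85 = 871.5.
Re < 2300 → laminar flow, so f = 64/Re = 64/871.5 = 0.07343 (the turbulent correlation is not needed).
Darcy-Weisbach: ΔP = f(L/D)(ρV²/2) = 0.07343·(12.4/0.148)·(1250·4.004²/2) = 0.07343·83.78·1.002e+04 = 6.166e+04 Pa.
Head loss h_f = ΔP/(ρg) = 6.166e+04/(1250·9.81) = 5.03 m.

h_f ≈ 5.03 m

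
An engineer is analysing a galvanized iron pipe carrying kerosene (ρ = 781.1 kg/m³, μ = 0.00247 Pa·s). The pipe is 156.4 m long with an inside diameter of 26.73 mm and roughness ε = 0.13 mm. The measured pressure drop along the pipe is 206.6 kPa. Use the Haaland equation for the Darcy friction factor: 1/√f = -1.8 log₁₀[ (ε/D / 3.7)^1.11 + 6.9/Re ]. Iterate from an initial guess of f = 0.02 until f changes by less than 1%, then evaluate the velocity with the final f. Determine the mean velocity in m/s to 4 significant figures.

V ≈ 1.592 m/s

Rearranging Darcy-Weisbach: V = √(2·ΔP·D/(f·L·ρ)). With ε/D = 0.00013/0.02673 = 0.00486, iterate starting from f = 0.02:
  f = 0.02 → V = √(2·2.066e+05·0.02673/(0.02·156.4·781.1)) = 2.126 m/s; Re = ρVD/μ = 1.797e+04; f → 0.03447
  f = 0.03447 → V = 1.62 m/s; Re = 1.369e+04; f → 0.03561
  f = 0.03561 → V = 1.593 m/s; Re = 1.347e+04; f → 0.03569
Converged (Δf/f < 1%). With the final f = 0.03569: V = √(2·2.066e+05·0.02673/(0.03569·156.4·781.1)) = 1.592 m/s.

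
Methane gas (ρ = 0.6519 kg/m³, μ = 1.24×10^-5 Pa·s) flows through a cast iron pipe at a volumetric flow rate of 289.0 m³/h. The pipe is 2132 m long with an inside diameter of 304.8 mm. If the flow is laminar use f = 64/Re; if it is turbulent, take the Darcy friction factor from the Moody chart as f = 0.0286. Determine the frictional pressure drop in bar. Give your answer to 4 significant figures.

Q = 289.0 m³/h = 289.0/3600 = 0.08028 m³/s.
Cross-sectional area A = πD²/4 = π(0.3048)²/4 = 0.07297 m²; mean velocity V = Q/A = 0.08028/0.07297 = 1.1 m/s.
Reynolds number Re = ρVD/μ = 0.6519 · 1.1 · 0.3048 / 1.24e-05 = 1.763e+04.
Re > 4000 → turbulent; use the Moody-chart value f = 0.0286.
Darcy-Weisbach: ΔP = f(L/D)(ρV²/2) = 0.0286·(2132/0.3048)·(0.6519·1.1²/2) = 0.0286·6995·0.3946 = 78.93 Pa.
ΔP = 78.93 Pa = 7.893×10^-4 bar.

ΔP ≈ 7.893×10^-4 bar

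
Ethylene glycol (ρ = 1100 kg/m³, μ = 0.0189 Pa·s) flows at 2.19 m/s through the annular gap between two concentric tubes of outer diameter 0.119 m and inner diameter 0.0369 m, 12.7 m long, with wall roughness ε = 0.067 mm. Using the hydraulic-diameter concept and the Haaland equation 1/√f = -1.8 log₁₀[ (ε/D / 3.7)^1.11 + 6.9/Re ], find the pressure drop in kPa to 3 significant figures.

ΔP ≈ 12.9 kPa

Hydraulic diameter D_h = 4A/P = D_o - D_i = 0.119 - 0.0369 = 0.0821 m.
Re = ρVD_h/μ = 1100·2.19·0.0821/0.0189 = 1.046e+04.
ε/D_h = 6.7e-05/0.0821 = 0.000816; Haaland gives 1/√f = -1.8 log₁₀[8.74e-05+0.000659] = 5.628, so f = 0.03157.
ΔP = f(L/D_h)(ρV²/2) = 0.03157·12.7/0.0821·2638 = 1.288e+04 Pa.
ΔP = 12.9 kPa.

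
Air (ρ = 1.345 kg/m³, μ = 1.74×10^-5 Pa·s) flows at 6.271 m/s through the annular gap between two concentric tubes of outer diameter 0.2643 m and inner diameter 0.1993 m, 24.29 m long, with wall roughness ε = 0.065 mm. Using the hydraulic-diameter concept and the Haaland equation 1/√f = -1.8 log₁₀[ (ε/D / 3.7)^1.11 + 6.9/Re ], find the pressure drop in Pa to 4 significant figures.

ΔP ≈ 251.4 Pa

Hydraulic diameter D_h = 4A/P = D_o - D_i = 0.2643 - 0.1993 = 0.065 m.
Re = ρVD_h/μ = 1.345·6.271·0.065/1.74e-05 = 3.151e+04.
ε/D_h = 6.5e-05/0.065 = 0.001; Haaland gives 1/√f = -1.8 log₁₀[0.000109+0.000219] = 6.27, so f = 0.02543.
ΔP = f(L/D_h)(ρV²/2) = 0.02543·24.29/0.065·26.45 = 251.4 Pa.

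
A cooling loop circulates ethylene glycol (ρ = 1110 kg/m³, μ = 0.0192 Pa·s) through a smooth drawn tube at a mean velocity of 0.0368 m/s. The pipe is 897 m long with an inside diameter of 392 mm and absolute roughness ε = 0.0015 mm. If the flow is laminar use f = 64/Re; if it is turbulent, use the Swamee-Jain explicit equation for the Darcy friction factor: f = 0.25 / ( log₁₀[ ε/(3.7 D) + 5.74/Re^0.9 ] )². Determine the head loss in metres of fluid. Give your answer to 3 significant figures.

Reynolds number Re = ρVD/μ = 1110 · 0.0368 · 0.392 / 0.0192 = 834.
Re < 2300 → laminar flow, so f = 64/Re = 64/834 = 0.07674 (the turbulent correlation is not needed).
Darcy-Weisbach: ΔP = f(L/D)(ρV²/2) = 0.07674·(897/0.392)·(1110·0.0368²/2) = 0.07674·2288·0.7516 = 132 Pa.
Head loss h_f = ΔP/(ρg) = 132/(1110·9.81) = 0.0121 m.

h_f ≈ 0.0121 m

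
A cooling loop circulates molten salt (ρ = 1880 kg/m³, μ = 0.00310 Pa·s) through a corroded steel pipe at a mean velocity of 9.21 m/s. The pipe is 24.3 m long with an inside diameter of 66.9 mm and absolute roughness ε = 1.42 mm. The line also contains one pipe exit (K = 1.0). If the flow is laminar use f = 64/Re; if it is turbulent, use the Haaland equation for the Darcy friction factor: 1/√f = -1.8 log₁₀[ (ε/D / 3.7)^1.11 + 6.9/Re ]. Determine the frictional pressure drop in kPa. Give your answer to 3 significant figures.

ΔP ≈ 1530 kPa

Reynolds number Re = ρVD/μ = 1880 · 9.21 · 0.0669 / 0.0031 = 3.737e+05.
Re > 4000 → turbulent. Relative roughness ε/D = 0.00142/0.0669 = 0.0212. Haaland: 1/√f = -1.8 log₁₀[(0.0212/3.7)^1.11 + 6.9/3.737e+05] = -1.8 log₁₀[0.00325 + 1.85e-05] = 4.474, so f = 0.04996.
Total minor-loss coefficient ΣK = 1·1 = 1.
ΔP = [f·L/D + ΣK]·(ρV²/2) = [0.04996·24.3/0.0669 + 1]·(1880·9.21²/2) = [18.15 + 1]·7.973e+04 = 1.527e+06 Pa.
ΔP = 1.527e+06 Pa = 1530 kPa.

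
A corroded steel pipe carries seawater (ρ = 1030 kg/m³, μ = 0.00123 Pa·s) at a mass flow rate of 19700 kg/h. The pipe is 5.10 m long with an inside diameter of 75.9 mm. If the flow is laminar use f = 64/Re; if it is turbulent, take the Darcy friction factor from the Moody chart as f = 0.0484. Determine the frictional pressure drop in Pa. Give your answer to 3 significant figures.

ΔP ≈ 2310 Pa

ṁ = 19700 kg/h = 19700/3600 = 5.472 kg/s.
A = πD²/4 = π(0.0759)²/4 = 0.004525 m²; mean velocity V = ṁ/(ρA) = 5.472/(1030 · 0.004525) = 1.174 m/s.
Reynolds number Re = ρVD/μ = 1030 · 1.174 · 0.0759 / 0.00123 = 7.463e+04.
Re > 4000 → turbulent; use the Moody-chart value f = 0.0484.
Darcy-Weisbach: ΔP = f(L/D)(ρV²/2) = 0.0484·(5.1/0.0759)·(1030·1.174²/2) = 0.0484·67.19·710.1 = 2309 Pa.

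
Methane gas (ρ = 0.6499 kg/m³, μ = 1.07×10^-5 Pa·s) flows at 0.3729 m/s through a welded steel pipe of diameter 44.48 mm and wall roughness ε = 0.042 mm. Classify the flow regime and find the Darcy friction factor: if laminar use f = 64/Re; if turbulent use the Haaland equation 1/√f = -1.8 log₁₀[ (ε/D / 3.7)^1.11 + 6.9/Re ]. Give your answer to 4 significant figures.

Re = ρVD/μ = 0.6499·0.3729·0.04448/1.07e-05 = 1007.
Re < 2300 → laminar, so f = 64/Re = 0.06353 (roughness is irrelevant in laminar flow).

f ≈ 0.06353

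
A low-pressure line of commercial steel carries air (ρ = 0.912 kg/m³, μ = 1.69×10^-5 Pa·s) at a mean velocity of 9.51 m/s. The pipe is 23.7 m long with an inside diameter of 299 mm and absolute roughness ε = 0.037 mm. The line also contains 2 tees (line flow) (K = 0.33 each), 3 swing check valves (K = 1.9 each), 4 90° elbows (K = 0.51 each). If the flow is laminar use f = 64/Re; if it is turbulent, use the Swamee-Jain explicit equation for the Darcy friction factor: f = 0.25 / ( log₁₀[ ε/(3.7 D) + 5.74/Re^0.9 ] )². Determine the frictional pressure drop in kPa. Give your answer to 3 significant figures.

Reynolds number Re = ρVD/μ = 0.912 · 9.51 · 0.299 / 1.69e-05 = 1.534e+05.
Re > 4000 → turbulent. Relative roughness ε/D = 3.7e-05/0.299 = 0.000124. Swamee-Jain: f = 0.25/(log₁₀[0.000124/3.7 + 5.74/1.534e+05^0.9])² = 0.25/(log₁₀[3.34e-05 + 0.000123])² = 0.25/(-3.804)² = 0.01727.
Total minor-loss coefficient ΣK = 2·0.33 + 3·1.9 + 4·0.51 = 8.4.
ΔP = [f·L/D + ΣK]·(ρV²/2) = [0.01727·23.7/0.299 + 8.4]·(0.912·9.51²/2) = [1.369 + 8.4]·41.24 = 402.9 Pa.
ΔP = 402.9 Pa = 0.403 kPa.

ΔP ≈ 0.403 kPa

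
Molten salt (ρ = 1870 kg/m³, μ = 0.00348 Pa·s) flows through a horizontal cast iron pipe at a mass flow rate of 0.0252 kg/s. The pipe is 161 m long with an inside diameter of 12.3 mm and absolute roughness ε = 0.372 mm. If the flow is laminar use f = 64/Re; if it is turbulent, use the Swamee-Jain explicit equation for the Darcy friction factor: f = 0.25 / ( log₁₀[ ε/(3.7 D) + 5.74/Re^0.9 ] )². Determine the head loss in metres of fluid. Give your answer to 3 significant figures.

A = πD²/4 = π(0.0123)²/4 = 0.0001188 m²; mean velocity V = ṁ/(ρA) = 0.0252/(1870 · 0.0001188) = 0.1134 m/s.
Reynolds number Re = ρVD/μ = 1870 · 0.1134 · 0.0123 / 0.00348 = 749.6.
Re < 2300 → laminar flow, so f = 64/Re = 64/749.6 = 0.08538 (the turbulent correlation is not needed).
Darcy-Weisbach: ΔP = f(L/D)(ρV²/2) = 0.08538·(161/0.0123)·(1870·0.1134²/2) = 0.08538·1.309e+04·12.03 = 1.344e+04 Pa.
Head loss h_f = ΔP/(ρg) = 1.344e+04/(1870·9.81) = 0.733 m.

h_f ≈ 0.733 m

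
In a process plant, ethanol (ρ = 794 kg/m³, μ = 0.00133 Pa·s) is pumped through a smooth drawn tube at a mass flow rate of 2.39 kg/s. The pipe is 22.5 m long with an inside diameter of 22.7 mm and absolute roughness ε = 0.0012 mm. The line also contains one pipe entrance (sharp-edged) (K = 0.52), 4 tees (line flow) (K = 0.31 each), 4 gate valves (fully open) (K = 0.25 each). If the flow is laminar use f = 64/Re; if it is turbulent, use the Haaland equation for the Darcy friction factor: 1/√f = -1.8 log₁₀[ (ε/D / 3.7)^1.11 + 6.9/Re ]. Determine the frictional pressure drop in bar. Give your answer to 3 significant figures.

ΔP ≈ 4.53 bar

A = πD²/4 = π(0.0227)²/4 = 0.0004047 m²; mean velocity V = ṁ/(ρA) = 2.39/(794 · 0.0004047) = 7.438 m/s.
Reynolds number Re = ρVD/μ = 794 · 7.438 · 0.0227 / 0.00133 = 1.008e+05.
Re > 4000 → turbulent. Relative roughness ε/D = 1.2e-06/0.0227 = 5.29e-05. Haaland: 1/√f = -1.8 log₁₀[(5.29e-05/3.7)^1.11 + 6.9/1.008e+05] = -1.8 log₁₀[4.19e-06 + 6.85e-05] = 7.45, so f = 0.01802.
Total minor-loss coefficient ΣK = 1·0.52 + 4·0.31 + 4·0.25 = 2.76.
ΔP = [f·L/D + ΣK]·(ρV²/2) = [0.01802·22.5/0.0227 + 2.76]·(794·7.438²/2) = [17.86 + 2.76]·2.196e+04 = 4.528e+05 Pa.
ΔP = 4.528e+05 Pa = 4.53 bar.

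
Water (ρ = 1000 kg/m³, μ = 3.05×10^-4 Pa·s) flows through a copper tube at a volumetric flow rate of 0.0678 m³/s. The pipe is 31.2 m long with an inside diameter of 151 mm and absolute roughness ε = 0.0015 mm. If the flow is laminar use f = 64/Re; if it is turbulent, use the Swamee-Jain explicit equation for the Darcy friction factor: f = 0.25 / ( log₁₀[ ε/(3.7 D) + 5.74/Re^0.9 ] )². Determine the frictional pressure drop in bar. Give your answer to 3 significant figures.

Cross-sectional area A = πD²/4 = π(0.151)²/4 = 0.01791 m²; mean velocity V = Q/A = 0.0678/0.01791 = 3.786 m/s.
Reynolds number Re = ρVD/μ = 1000 · 3.786 · 0.151 / 0.000305 = 1.874e+06.
Re > 4000 → turbulent. Relative roughness ε/D = 1.5e-06/0.151 = 9.93e-06. Swamee-Jain: f = 0.25/(log₁₀[9.93e-06/3.7 + 5.74/1.874e+06^0.9])² = 0.25/(log₁₀[2.68e-06 + 1.3e-05])² = 0.25/(-4.805)² = 0.01083.
Darcy-Weisbach: ΔP = f(L/D)(ρV²/2) = 0.01083·(31.2/0.151)·(1000·3.786²/2) = 0.01083·206.6·7167 = 1.603e+04 Pa.
ΔP = 1.603e+04 Pa = 0.160 bar.

ΔP ≈ 0.160 bar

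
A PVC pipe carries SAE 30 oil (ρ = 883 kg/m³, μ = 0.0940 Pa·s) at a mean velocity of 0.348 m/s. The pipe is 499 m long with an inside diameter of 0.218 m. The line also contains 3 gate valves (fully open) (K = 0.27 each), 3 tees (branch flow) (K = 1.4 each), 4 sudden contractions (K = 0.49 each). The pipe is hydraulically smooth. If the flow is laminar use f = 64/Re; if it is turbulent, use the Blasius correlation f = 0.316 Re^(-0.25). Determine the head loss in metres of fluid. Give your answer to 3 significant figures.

Reynolds number Re = ρVD/μ = 883 · 0.348 · 0.218 / 0.094 = 712.6.
Re < 2300 → laminar flow, so f = 64/Re = 64/712.6 = 0.08981 (the turbulent correlation is not needed).
Total minor-loss coefficient ΣK = 3·0.27 + 3·1.4 + 4·0.49 = 6.97.
ΔP = [f·L/D + ΣK]·(ρV²/2) = [0.08981·499/0.218 + 6.97]·(883·0.348²/2) = [205.6 + 6.97]·53.47 = 1.136e+04 Pa.
Head loss h_f = ΔP/(ρg) = 1.136e+04/(883·9.81) = 1.31 m.

h_f ≈ 1.31 m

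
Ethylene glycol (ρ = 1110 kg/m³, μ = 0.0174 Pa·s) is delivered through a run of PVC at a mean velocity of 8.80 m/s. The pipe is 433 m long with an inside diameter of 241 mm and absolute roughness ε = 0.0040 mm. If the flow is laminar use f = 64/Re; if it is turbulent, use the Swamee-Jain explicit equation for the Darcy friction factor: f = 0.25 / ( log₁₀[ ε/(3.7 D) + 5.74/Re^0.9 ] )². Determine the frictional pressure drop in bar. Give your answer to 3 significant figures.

Reynolds number Re = ρVD/μ = 1110 · 8.8 · 0.241 / 0.0174 = 1.353e+05.
Re > 4000 → turbulent. Relative roughness ε/D = 4e-06/0.241 = 1.66e-05. Swamee-Jain: f = 0.25/(log₁₀[1.66e-05/3.7 + 5.74/1.353e+05^0.9])² = 0.25/(log₁₀[4.49e-06 + 0.000138])² = 0.25/(-3.845)² = 0.01691.
Darcy-Weisbach: ΔP = f(L/D)(ρV²/2) = 0.01691·(433/0.241)·(1110·8.8²/2) = 0.01691·1797·4.298e+04 = 1.306e+06 Pa.
ΔP = 1.306e+06 Pa = 13.1 bar.

ΔP ≈ 13.1 bar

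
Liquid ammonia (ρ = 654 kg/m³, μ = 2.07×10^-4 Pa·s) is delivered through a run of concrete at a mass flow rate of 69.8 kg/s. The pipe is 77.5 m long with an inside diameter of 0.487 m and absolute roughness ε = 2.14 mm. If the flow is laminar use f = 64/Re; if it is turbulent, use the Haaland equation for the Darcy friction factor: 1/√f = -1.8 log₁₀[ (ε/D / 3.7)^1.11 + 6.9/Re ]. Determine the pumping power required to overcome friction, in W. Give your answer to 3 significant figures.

A = πD²/4 = π(0.487)²/4 = 0.1863 m²; mean velocity V = ṁ/(ρA) = 69.8/(654 · 0.1863) = 0.573 m/s.
Reynolds number Re = ρVD/μ = 654 · 0.573 · 0.487 / 0.000207 = 8.816e+05.
Re > 4000 → turbulent. Relative roughness ε/D = 0.00214/0.487 = 0.00439. Haaland: 1/√f = -1.8 log₁₀[(0.00439/3.7)^1.11 + 6.9/8.816e+05] = -1.8 log₁₀[0.000566 + 7.83e-06] = 5.834, so f = 0.02938.
Darcy-Weisbach: ΔP = f(L/D)(ρV²/2) = 0.02938·(77.5/0.487)·(654·0.573²/2) = 0.02938·159.1·107.4 = 501.9 Pa.
Q = ṁ/ρ = 69.8/654 = 0.1067 m³/s.
Pumping power P = QΔP = 0.1067·501.9 = 53.57 W = 53.6 W.

P ≈ 53.6 W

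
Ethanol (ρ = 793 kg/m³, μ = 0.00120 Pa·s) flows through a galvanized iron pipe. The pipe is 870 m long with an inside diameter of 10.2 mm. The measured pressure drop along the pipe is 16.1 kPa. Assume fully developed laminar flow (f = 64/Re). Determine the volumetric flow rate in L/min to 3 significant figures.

For laminar flow, f = 64/Re with Re = ρVD/μ, so Darcy-Weisbach reduces to ΔP = 32μLV/D². Solving for V: V = ΔP·D²/(32μL) = 1.61e+04·(0.0102)²/(32·0.0012·870) = 0.05014 m/s.
Check: Re = ρVD/μ = 793·0.05014·0.0102/0.0012 = 338 < 2300, so the laminar assumption holds.
Q = V·A = 0.05014·(π/4·0.0102²) = 4.097e-06 m³/s = 0.246 L/min.

Q ≈ 0.246 L/min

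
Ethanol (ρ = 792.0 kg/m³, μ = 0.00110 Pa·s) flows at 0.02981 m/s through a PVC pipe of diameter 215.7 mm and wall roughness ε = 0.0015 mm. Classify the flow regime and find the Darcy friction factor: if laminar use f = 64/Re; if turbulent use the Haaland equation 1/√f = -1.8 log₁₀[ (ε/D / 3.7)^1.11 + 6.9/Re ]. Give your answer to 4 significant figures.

Re = ρVD/μ = 792·0.02981·0.2157/0.0011 = 4630.
Re > 4000 → turbulent. ε/D = 1.5e-06/0.2157 = 6.95e-06; Haaland: 1/√f = -1.8 log₁₀[4.41e-07 + 0.00149] = 5.088, so f = 0.03863.

f ≈ 0.03863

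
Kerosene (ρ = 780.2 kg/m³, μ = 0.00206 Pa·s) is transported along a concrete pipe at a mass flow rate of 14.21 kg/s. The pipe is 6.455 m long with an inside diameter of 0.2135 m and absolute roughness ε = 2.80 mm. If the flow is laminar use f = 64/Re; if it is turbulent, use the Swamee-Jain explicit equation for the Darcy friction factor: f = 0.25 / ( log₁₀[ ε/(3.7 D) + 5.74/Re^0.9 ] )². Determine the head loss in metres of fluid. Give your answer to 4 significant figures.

h_f ≈ 0.01726 m

A = πD²/4 = π(0.2135)²/4 = 0.0358 m²; mean velocity V = ṁ/(ρA) = 14.21/(780.2 · 0.0358) = 0.5087 m/s.
Reynolds number Re = ρVD/μ = 780.2 · 0.5087 · 0.2135 / 0.00206 = 4.114e+04.
Re > 4000 → turbulent. Relative roughness ε/D = 0.0028/0.2135 = 0.0131. Swamee-Jain: f = 0.25/(log₁₀[0.0131/3.7 + 5.74/4.114e+04^0.9])² = 0.25/(log₁₀[0.00354 + 0.000404])² = 0.25/(-2.404)² = 0.04327.
Darcy-Weisbach: ΔP = f(L/D)(ρV²/2) = 0.04327·(6.455/0.2135)·(780.2·0.5087²/2) = 0.04327·30.23·101 = 132.1 Pa.
Head loss h_f = ΔP/(ρg) = 132.1/(780.2·9.81) = 0.01726 m.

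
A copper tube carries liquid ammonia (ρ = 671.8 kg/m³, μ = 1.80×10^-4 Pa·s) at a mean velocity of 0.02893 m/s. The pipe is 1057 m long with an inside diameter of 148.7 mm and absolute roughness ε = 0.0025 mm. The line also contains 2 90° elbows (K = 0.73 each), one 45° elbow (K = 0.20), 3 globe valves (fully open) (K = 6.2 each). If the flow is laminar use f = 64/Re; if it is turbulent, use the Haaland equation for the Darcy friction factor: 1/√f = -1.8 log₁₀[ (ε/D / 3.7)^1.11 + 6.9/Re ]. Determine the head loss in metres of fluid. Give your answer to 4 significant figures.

Reynolds number Re = ρVD/μ = 671.8 · 0.02893 · 0.1487 / 0.00018 = 1.606e+04.
Re > 4000 → turbulent. Relative roughness ε/D = 2.5e-06/0.1487 = 1.68e-05. Haaland: 1/√f = -1.8 log₁₀[(1.68e-05/3.7)^1.11 + 6.9/1.606e+04] = -1.8 log₁₀[1.17e-06 + 0.00043] = 6.058, so f = 0.02725.
Total minor-loss coefficient ΣK = 2·0.73 + 1·0.2 + 3·6.2 = 20.3.
ΔP = [f·L/D + ΣK]·(ρV²/2) = [0.02725·1057/0.1487 + 20.3]·(671.8·0.02893²/2) = [193.7 + 20.3]·0.2811 = 60.15 Pa.
Head loss h_f = ΔP/(ρg) = 60.15/(671.8·9.81) = 0.009126 m.

h_f ≈ 0.009126 m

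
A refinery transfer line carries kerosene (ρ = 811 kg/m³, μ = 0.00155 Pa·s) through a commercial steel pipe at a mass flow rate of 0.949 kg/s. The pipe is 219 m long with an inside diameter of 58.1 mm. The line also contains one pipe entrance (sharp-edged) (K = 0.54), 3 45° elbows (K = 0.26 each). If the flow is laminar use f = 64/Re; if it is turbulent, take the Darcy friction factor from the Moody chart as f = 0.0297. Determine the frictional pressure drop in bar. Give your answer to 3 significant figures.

A = πD²/4 = π(0.0581)²/4 = 0.002651 m²; mean velocity V = ṁ/(ρA) = 0.949/(811 · 0.002651) = 0.4414 m/s.
Reynolds number Re = ρVD/μ = 811 · 0.4414 · 0.0581 / 0.00155 = 1.342e+04.
Re > 4000 → turbulent; use the Moody-chart value f = 0.0297.
Total minor-loss coefficient ΣK = 1·0.54 + 3·0.26 = 1.32.
ΔP = [f·L/D + ΣK]·(ρV²/2) = [0.0297·219/0.0581 + 1.32]·(811·0.4414²/2) = [112 + 1.32]·78.99 = 8948 Pa.
ΔP = 8948 Pa = 0.0895 bar.

ΔP ≈ 0.0895 bar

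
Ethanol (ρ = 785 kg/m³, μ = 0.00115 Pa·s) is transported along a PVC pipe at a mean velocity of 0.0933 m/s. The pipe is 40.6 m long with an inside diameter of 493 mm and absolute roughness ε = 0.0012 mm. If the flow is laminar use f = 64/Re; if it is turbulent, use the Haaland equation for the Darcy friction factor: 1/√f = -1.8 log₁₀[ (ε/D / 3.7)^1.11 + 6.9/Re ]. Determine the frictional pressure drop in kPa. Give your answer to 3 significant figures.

ΔP ≈ 0.00649 kPa

Reynolds number Re = ρVD/μ = 785 · 0.0933 · 0.493 / 0.00115 = 3.14e+04.
Re > 4000 → turbulent. Relative roughness ε/D = 1.2e-06/0.493 = 2.43e-06. Haaland: 1/√f = -1.8 log₁₀[(2.43e-06/3.7)^1.11 + 6.9/3.14e+04] = -1.8 log₁₀[1.37e-07 + 0.00022] = 6.584, so f = 0.02307.
Darcy-Weisbach: ΔP = f(L/D)(ρV²/2) = 0.02307·(40.6/0.493)·(785·0.0933²/2) = 0.02307·82.35·3.417 = 6.491 Pa.
ΔP = 6.491 Pa = 0.00649 kPa.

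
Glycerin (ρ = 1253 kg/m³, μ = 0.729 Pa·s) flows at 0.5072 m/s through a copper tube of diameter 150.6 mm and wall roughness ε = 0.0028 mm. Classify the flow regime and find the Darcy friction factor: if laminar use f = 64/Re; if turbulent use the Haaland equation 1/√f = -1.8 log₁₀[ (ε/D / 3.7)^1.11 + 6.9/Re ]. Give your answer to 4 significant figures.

Re = ρVD/μ = 1253·0.5072·0.1506/0.729 = 131.3.
Re < 2300 → laminar, so f = 64/Re = 0.4875 (roughness is irrelevant in laminar flow).

f ≈ 0.4875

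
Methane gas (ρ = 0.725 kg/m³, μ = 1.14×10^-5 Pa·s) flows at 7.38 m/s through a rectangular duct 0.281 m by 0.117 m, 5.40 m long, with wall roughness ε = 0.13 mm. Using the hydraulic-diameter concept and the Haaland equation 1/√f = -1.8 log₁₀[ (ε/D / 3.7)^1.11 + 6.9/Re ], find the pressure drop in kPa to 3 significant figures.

Hydraulic diameter D_h = 4A/P = 4·(0.281·0.117)/(2·(0.281+0.117)) = 0.1315/0.796 = 0.1652 m.
Re = ρVD_h/μ = 0.725·7.38·0.1652/1.14e-05 = 7.754e+04.
ε/D_h = 0.00013/0.1652 = 0.000787; Haaland gives 1/√f = -1.8 log₁₀[8.39e-05+8.9e-05] = 6.772, so f = 0.02181.
ΔP = f(L/D_h)(ρV²/2) = 0.02181·5.4/0.1652·19.74 = 14.07 Pa.
ΔP = 0.0141 kPa.

ΔP ≈ 0.0141 kPa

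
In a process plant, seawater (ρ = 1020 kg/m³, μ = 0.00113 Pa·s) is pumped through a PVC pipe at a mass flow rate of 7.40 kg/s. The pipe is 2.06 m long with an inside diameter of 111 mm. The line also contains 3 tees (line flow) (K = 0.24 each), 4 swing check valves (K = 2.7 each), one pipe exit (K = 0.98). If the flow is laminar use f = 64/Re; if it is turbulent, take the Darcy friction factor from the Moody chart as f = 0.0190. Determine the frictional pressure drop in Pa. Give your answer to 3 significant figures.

A = πD²/4 = π(0.111)²/4 = 0.009677 m²; mean velocity V = ṁ/(ρA) = 7.4/(1020 · 0.009677) = 0.7497 m/s.
Reynolds number Re = ρVD/μ = 1020 · 0.7497 · 0.111 / 0.00113 = 7.512e+04.
Re > 4000 → turbulent; use the Moody-chart value f = 0.0190.
Total minor-loss coefficient ΣK = 3·0.24 + 4·2.7 + 1·0.98 = 12.5.
ΔP = [f·L/D + ΣK]·(ρV²/2) = [0.019·2.06/0.111 + 12.5]·(1020·0.7497²/2) = [0.3526 + 12.5]·286.7 = 3684 Pa.

ΔP ≈ 3680 Pa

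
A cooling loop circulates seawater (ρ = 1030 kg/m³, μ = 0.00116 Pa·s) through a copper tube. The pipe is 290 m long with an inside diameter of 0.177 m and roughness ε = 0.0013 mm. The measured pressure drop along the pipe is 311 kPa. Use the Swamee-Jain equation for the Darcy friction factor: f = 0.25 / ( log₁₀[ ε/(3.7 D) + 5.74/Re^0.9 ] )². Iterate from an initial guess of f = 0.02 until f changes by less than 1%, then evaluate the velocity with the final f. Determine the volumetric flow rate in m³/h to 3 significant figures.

Q ≈ 490 m³/h

Rearranging Darcy-Weisbach: V = √(2·ΔP·D/(f·L·ρ)). With ε/D = 1.3e-06/0.177 = 7.34e-06, iterate starting from f = 0.02:
  f = 0.02 → V = √(2·3.11e+05·0.177/(0.02·290·1030)) = 4.293 m/s; Re = ρVD/μ = 6.747e+05; f → 0.01256
  f = 0.01256 → V = 5.417 m/s; Re = 8.514e+05; f → 0.01209
  f = 0.01209 → V = 5.521 m/s; Re = 8.677e+05; f → 0.01206
Converged (Δf/f < 1%). With the final f = 0.01206: V = √(2·3.11e+05·0.177/(0.01206·290·1030)) = 5.529 m/s.
Q = V·A = 5.529·(π/4·0.177²) = 0.136 m³/s = 490 m³/h.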